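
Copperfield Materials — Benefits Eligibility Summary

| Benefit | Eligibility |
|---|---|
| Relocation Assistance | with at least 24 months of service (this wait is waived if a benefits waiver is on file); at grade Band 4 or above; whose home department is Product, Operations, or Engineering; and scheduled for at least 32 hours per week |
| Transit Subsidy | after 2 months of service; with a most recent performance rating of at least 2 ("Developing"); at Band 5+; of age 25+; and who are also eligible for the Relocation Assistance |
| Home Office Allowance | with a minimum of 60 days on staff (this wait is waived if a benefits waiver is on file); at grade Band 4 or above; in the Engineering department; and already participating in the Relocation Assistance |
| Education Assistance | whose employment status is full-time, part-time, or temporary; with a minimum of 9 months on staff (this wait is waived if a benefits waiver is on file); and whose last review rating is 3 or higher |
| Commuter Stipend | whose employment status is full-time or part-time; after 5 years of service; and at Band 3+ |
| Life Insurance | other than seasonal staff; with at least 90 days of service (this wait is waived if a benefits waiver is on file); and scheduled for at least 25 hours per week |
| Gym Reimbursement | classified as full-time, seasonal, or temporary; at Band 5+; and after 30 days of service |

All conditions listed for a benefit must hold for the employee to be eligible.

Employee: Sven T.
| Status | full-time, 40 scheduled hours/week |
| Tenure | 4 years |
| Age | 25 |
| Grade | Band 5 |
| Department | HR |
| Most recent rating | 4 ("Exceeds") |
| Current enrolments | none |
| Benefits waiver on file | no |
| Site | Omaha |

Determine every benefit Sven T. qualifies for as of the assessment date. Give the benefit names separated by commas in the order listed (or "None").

Relocation Assistance — no waiver, service 4 years ≥ 24 months (≈720 days) ✓; grade Band 5 ≥ Band 4 ✓; dept HR ✗ → not eligible.
Transit Subsidy — service 4 years ≥ 2 months (≈60 days) ✓; rating 4 ≥ 2 ✓; grade Band 5 ≥ Band 5 ✓; age 25 ≥ 25 ✓; not eligible for Relocation Assistance ✗ → not eligible.
Home Office Allowance — no waiver, service 4 years ≥ 60 days ✓; grade Band 5 ≥ Band 4 ✓; dept HR ✗ → not eligible.
Education Assistance — status full-time ✓; no waiver, service 4 years ≥ 9 months (≈270 days) ✓; rating 4 ≥ 3 ✓ → eligible.
Commuter Stipend — status full-time ✓; service 4 years < 5 years ✗ → not eligible.
Life Insurance — status full-time ✓ (not excluded); no waiver, service 4 years ≥ 90 days ✓; 40 hrs/wk ≥ 25 ✓ → eligible.
Gym Reimbursement — status full-time ✓; grade Band 5 ≥ Band 5 ✓; service 4 years ≥ 30 days ✓ → eligible.

Education Assistance, Life Insurance, Gym Reimbursement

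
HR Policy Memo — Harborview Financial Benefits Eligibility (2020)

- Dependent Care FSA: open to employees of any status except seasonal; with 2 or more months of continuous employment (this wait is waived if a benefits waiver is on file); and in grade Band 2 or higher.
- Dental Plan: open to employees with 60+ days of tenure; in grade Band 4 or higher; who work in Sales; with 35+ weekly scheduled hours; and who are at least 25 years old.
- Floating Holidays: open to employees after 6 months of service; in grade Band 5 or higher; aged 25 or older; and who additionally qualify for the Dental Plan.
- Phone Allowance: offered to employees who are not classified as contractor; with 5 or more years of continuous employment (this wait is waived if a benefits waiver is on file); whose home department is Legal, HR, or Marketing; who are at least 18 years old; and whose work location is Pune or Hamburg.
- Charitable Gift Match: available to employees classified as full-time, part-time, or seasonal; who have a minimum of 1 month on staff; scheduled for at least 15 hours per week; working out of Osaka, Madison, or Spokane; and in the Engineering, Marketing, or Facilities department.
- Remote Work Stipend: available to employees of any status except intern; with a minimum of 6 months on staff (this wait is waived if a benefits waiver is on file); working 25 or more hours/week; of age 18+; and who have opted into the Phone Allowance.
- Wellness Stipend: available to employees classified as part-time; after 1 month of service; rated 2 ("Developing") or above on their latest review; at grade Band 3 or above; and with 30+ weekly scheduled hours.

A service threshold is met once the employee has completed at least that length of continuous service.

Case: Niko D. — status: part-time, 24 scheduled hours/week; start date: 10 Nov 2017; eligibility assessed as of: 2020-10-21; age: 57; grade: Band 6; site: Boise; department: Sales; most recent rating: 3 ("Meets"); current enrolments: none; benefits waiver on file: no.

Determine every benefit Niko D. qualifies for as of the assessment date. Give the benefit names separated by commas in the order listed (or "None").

Dependent Care FSA

Service from 10 Nov 2017 to 2020-10-21: 1076 days.
Dependent Care FSA — status part-time ✓ (not excluded); no waiver, service 1076 days ≥ 2 months (≈60 days) ✓; grade Band 6 ≥ Band 2 ✓ → eligible.
Dental Plan — service 1076 days ≥ 60 days ✓; grade Band 6 ≥ Band 4 ✓; dept Sales ✓; 24 hrs/wk < 35 ✗ → not eligible.
Floating Holidays — service 1076 days ≥ 6 months (≈180 days) ✓; grade Band 6 ≥ Band 5 ✓; age 57 ≥ 25 ✓; not eligible for Dental Plan ✗ → not eligible.
Phone Allowance — status part-time ✓ (not excluded); no waiver, service 1076 days < 5 years (≈1825 days) ✗ → not eligible.
Charitable Gift Match — status part-time ✓; service 1076 days ≥ 1 month (≈30 days) ✓; 24 hrs/wk ≥ 15 ✓; site Boise ✗ (not Osaka, Madison, or Spokane) → not eligible.
Remote Work Stipend — status part-time ✓ (not excluded); no waiver, service 1076 days ≥ 6 months (≈180 days) ✓; 24 hrs/wk < 25 ✗ → not eligible.
Wellness Stipend — status part-time ✓; service 1076 days ≥ 1 month (≈30 days) ✓; rating 3 ≥ 2 ✓; grade Band 6 ≥ Band 3 ✓; 24 hrs/wk < 30 ✗ → not eligible.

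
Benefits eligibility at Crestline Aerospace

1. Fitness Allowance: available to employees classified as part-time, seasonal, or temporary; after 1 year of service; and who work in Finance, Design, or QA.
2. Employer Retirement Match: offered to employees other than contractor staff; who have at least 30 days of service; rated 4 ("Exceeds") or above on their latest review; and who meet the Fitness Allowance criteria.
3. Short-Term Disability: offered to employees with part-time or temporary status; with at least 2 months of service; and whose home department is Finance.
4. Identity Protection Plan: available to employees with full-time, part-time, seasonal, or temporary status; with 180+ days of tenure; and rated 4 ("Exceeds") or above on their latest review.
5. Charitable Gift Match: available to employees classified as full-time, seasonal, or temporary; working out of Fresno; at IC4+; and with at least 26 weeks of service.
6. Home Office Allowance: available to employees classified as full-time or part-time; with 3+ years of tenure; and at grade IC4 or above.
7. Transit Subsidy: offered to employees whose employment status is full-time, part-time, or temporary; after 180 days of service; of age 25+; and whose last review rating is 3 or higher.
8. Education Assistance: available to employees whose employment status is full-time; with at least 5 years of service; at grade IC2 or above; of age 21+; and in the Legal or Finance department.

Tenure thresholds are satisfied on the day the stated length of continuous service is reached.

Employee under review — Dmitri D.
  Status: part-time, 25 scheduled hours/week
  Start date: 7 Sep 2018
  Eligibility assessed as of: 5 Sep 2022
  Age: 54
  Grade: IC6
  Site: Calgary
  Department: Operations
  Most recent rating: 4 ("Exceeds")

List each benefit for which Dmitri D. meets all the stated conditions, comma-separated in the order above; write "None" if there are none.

Service from 7 Sep 2018 to 5 Sep 2022: 1459 days.
Fitness Allowance — status part-time ✓; service 1459 days ≥ 1 year (≈365 days) ✓; dept Operations ✗ → not eligible.
Employer Retirement Match — status part-time ✓ (not excluded); service 1459 days ≥ 30 days ✓; rating 4 ≥ 4 ✓; not eligible for Fitness Allowance ✗ → not eligible.
Short-Term Disability — status part-time ✓; service 1459 days ≥ 2 months (≈60 days) ✓; dept Operations ✗ → not eligible.
Identity Protection Plan — status part-time ✓; service 1459 days ≥ 180 days ✓; rating 4 ≥ 4 ✓ → eligible.
Charitable Gift Match — status part-time ✗ (requires full-time, seasonal, or temporary) → not eligible.
Home Office Allowance — status part-time ✓; service 1459 days ≥ 3 years (≈1095 days) ✓; grade IC6 ≥ IC4 ✓ → eligible.
Transit Subsidy — status part-time ✓; service 1459 days ≥ 180 days ✓; age 54 ≥ 25 ✓; rating 4 ≥ 3 ✓ → eligible.
Education Assistance — status part-time ✗ (requires full-time) → not eligible.

Identity Protection Plan, Home Office Allowance, Transit Subsidy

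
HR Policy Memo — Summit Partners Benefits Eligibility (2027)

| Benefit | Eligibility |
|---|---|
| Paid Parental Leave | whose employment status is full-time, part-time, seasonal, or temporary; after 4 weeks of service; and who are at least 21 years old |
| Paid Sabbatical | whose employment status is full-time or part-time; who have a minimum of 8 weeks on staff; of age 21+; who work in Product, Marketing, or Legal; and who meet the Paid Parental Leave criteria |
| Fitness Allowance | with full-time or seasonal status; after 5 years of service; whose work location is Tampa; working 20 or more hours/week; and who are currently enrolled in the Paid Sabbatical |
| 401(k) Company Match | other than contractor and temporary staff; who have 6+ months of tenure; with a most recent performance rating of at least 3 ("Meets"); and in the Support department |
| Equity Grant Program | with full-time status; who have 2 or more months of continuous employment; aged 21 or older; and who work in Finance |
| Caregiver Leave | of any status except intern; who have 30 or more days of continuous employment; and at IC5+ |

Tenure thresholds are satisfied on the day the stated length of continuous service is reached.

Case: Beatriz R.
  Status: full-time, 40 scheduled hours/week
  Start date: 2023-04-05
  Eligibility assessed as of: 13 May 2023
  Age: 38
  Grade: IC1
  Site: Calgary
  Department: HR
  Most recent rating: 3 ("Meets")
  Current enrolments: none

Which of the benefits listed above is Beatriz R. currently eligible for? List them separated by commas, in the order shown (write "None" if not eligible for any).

Service from 2023-04-05 to 13 May 2023: 38 days.
Paid Parental Leave — status full-time ✓; service 38 days ≥ 4 weeks (≈28 days) ✓; age 38 ≥ 21 ✓ → eligible.
Paid Sabbatical — status full-time ✓; service 38 days < 8 weeks (≈56 days) ✗ → not eligible.
Fitness Allowance — status full-time ✓; service 38 days < 5 years (≈1825 days) ✗ → not eligible.
401(k) Company Match — status full-time ✓ (not excluded); service 38 days < 6 months (≈180 days) ✗ → not eligible.
Equity Grant Program — status full-time ✓; service 38 days < 2 months (≈60 days) ✗ → not eligible.
Caregiver Leave — status full-time ✓ (not excluded); service 38 days ≥ 30 days ✓; grade IC1 < IC5 ✗ → not eligible.

Paid Parental Leave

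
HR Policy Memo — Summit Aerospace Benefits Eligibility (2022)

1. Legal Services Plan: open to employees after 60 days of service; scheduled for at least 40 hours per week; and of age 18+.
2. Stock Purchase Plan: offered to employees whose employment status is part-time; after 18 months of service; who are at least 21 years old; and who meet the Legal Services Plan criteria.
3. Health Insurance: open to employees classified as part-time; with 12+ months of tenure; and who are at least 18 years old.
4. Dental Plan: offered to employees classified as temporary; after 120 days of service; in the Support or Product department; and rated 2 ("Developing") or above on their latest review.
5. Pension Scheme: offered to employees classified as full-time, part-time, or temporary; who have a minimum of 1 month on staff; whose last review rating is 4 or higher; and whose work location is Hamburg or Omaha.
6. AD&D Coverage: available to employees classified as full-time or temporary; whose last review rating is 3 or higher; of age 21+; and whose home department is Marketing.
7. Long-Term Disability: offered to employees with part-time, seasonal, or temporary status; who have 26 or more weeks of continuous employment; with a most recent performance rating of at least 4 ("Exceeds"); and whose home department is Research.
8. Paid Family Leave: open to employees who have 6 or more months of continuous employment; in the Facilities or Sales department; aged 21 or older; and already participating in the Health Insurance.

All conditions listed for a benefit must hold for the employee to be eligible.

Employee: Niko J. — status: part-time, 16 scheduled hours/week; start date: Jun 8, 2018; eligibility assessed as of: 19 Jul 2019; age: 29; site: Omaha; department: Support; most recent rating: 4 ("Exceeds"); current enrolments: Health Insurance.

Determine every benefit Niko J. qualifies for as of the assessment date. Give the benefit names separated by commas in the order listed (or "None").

Service from Jun 8, 2018 to 19 Jul 2019: 406 days.
Legal Services Plan — service 406 days ≥ 60 days ✓; 16 hrs/wk < 40 ✗ → not eligible.
Stock Purchase Plan — status part-time ✓; service 406 days < 18 months (≈540 days) ✗ → not eligible.
Health Insurance — status part-time ✓; service 406 days ≥ 12 months (≈360 days) ✓; age 29 ≥ 18 ✓ → eligible.
Dental Plan — status part-time ✗ (requires temporary) → not eligible.
Pension Scheme — status part-time ✓; service 406 days ≥ 1 month (≈30 days) ✓; rating 4 ≥ 4 ✓; site Omaha ✓ → eligible.
AD&D Coverage — status part-time ✗ (requires full-time or temporary) → not eligible.
Long-Term Disability — status part-time ✓; service 406 days ≥ 26 weeks (≈182 days) ✓; rating 4 ≥ 4 ✓; dept Support ✗ → not eligible.
Paid Family Leave — service 406 days ≥ 6 months (≈180 days) ✓; dept Support ✗ → not eligible.

Health Insurance, Pension Scheme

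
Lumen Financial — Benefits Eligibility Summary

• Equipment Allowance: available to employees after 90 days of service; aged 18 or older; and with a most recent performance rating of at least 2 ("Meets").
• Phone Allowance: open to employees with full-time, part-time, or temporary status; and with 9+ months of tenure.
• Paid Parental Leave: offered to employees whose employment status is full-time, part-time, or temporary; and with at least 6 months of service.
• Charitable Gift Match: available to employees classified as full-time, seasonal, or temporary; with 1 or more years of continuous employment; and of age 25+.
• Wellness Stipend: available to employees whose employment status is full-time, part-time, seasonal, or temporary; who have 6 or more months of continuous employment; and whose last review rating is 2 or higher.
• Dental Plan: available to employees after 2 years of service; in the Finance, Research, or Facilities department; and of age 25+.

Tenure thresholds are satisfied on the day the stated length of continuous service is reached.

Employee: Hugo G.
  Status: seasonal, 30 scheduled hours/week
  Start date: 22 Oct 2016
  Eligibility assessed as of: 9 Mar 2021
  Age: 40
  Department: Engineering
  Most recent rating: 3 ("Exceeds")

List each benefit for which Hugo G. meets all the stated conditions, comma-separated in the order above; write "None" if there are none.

Service from 22 Oct 2016 to 9 Mar 2021: 1599 days.
Equipment Allowance — service 1599 days ≥ 90 days ✓; age 40 ≥ 18 ✓; rating 3 ≥ 2 ✓ → eligible.
Phone Allowance — status seasonal ✗ (requires full-time, part-time, or temporary) → not eligible.
Paid Parental Leave — status seasonal ✗ (requires full-time, part-time, or temporary) → not eligible.
Charitable Gift Match — status seasonal ✓; service 1599 days ≥ 1 year (≈365 days) ✓; age 40 ≥ 25 ✓ → eligible.
Wellness Stipend — status seasonal ✓; service 1599 days ≥ 6 months (≈180 days) ✓; rating 3 ≥ 2 ✓ → eligible.
Dental Plan — service 1599 days ≥ 2 years (≈730 days) ✓; dept Engineering ✗ → not eligible.

Equipment Allowance, Charitable Gift Match, Wellness Stipend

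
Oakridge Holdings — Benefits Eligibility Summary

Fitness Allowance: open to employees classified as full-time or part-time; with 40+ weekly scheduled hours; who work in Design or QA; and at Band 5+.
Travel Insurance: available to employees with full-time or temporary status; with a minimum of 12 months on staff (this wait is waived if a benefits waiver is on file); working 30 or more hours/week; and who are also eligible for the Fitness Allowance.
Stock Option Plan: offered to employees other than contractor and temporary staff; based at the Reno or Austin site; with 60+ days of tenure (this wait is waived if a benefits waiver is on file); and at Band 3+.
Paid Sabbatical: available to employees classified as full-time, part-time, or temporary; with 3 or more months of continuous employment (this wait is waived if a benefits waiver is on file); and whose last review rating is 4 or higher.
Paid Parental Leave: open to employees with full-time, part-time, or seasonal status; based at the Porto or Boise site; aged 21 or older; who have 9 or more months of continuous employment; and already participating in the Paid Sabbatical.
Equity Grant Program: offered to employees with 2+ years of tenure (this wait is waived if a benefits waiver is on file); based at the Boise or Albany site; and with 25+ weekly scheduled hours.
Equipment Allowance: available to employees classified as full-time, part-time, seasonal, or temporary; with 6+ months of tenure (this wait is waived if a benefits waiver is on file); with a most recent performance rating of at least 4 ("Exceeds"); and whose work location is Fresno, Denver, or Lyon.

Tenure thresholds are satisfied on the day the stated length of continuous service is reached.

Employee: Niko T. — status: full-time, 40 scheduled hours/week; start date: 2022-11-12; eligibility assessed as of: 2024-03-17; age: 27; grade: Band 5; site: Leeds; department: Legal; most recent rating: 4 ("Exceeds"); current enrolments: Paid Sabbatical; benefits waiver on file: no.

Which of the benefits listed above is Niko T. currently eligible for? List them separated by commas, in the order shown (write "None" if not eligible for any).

Service from 2022-11-12 to 2024-03-17: 491 days.
Fitness Allowance — status full-time ✓; 40 hrs/wk ≥ 40 ✓; dept Legal ✗ → not eligible.
Travel Insurance — status full-time ✓; no waiver, service 491 days ≥ 12 months (≈360 days) ✓; 40 hrs/wk ≥ 30 ✓; not eligible for Fitness Allowance ✗ → not eligible.
Stock Option Plan — status full-time ✓ (not excluded); site Leeds ✗ (not Reno or Austin) → not eligible.
Paid Sabbatical — status full-time ✓; no waiver, service 491 days ≥ 3 months (≈90 days) ✓; rating 4 ≥ 4 ✓ → eligible.
Paid Parental Leave — status full-time ✓; site Leeds ✗ (not Porto or Boise) → not eligible.
Equity Grant Program — no waiver, service 491 days < 2 years (≈730 days) ✗ → not eligible.
Equipment Allowance — status full-time ✓; no waiver, service 491 days ≥ 6 months (≈180 days) ✓; rating 4 ≥ 4 ✓; site Leeds ✗ (not Fresno, Denver, or Lyon) → not eligible.

Paid Sabbatical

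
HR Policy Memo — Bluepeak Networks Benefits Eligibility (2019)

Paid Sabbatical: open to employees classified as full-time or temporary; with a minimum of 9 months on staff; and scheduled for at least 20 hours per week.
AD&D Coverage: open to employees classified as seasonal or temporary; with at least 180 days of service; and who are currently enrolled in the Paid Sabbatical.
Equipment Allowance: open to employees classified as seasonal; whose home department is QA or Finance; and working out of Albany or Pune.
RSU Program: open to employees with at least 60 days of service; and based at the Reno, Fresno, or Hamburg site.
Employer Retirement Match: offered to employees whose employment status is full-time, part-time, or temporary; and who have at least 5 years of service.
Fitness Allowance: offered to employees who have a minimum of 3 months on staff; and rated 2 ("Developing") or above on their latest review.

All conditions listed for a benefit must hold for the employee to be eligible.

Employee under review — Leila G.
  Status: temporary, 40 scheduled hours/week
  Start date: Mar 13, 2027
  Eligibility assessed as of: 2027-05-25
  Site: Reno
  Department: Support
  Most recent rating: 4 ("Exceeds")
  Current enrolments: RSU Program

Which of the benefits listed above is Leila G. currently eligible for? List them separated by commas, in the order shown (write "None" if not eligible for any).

Service from Mar 13, 2027 to 2027-05-25: 73 days.
Paid Sabbatical — status temporary ✓; service 73 days < 9 months (≈270 days) ✗ → not eligible.
AD&D Coverage — status temporary ✓; service 73 days < 180 days ✗ → not eligible.
Equipment Allowance — status temporary ✗ (requires seasonal) → not eligible.
RSU Program — service 73 days ≥ 60 days ✓; site Reno ✓ → eligible.
Employer Retirement Match — status temporary ✓; service 73 days < 5 years (≈1825 days) ✗ → not eligible.
Fitness Allowance — service 73 days < 3 months (≈90 days) ✗ → not eligible.

RSU Program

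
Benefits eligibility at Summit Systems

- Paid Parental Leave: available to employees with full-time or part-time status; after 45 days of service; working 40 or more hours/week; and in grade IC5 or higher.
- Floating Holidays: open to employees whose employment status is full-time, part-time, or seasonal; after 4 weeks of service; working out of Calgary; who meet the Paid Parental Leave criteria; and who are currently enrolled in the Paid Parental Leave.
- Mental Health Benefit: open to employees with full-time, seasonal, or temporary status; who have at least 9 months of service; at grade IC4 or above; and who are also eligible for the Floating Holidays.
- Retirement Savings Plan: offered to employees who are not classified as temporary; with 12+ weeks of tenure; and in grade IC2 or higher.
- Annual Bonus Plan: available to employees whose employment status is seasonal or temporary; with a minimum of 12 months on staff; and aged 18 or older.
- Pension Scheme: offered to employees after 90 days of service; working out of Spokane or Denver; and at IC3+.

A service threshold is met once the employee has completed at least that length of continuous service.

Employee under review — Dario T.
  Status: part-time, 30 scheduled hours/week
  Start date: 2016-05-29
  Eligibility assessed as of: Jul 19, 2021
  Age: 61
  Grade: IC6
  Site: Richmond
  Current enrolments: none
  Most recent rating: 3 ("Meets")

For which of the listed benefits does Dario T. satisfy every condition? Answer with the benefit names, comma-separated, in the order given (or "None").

Service from 2016-05-29 to Jul 19, 2021: 1877 days.
Paid Parental Leave — status part-time ✓; service 1877 days ≥ 45 days ✓; 30 hrs/wk < 40 ✗ → not eligible.
Floating Holidays — status part-time ✓; service 1877 days ≥ 4 weeks (≈28 days) ✓; site Richmond ✗ (not Calgary) → not eligible.
Mental Health Benefit — status part-time ✗ (requires full-time, seasonal, or temporary) → not eligible.
Retirement Savings Plan — status part-time ✓ (not excluded); service 1877 days ≥ 12 weeks (≈84 days) ✓; grade IC6 ≥ IC2 ✓ → eligible.
Annual Bonus Plan — status part-time ✗ (requires seasonal or temporary) → not eligible.
Pension Scheme — service 1877 days ≥ 90 days ✓; site Richmond ✗ (not Spokane or Denver) → not eligible.

Retirement Savings Plan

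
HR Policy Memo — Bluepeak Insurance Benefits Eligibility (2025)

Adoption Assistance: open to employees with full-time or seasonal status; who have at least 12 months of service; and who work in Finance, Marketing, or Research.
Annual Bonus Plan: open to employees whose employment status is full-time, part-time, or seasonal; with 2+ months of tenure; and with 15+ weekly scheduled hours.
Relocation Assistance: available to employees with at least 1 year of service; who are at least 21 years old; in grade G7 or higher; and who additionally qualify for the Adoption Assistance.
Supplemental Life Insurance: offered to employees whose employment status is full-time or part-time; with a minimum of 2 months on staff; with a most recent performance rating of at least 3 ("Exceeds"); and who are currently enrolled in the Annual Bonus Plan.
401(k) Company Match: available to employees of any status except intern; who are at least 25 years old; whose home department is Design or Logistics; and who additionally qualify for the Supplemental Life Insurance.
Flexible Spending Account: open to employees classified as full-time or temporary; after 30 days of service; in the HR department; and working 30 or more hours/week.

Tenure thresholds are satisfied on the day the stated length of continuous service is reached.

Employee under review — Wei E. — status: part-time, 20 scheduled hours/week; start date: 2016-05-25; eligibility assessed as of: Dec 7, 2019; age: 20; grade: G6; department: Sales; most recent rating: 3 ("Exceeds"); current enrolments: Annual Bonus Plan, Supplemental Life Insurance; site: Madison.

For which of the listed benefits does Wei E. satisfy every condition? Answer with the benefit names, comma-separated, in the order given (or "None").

Annual Bonus Plan, Supplemental Life Insurance

Service from 2016-05-25 to Dec 7, 2019: 1291 days.
Adoption Assistance — status part-time ✗ (requires full-time or seasonal) → not eligible.
Annual Bonus Plan — status part-time ✓; service 1291 days ≥ 2 months (≈60 days) ✓; 20 hrs/wk ≥ 15 ✓ → eligible.
Relocation Assistance — service 1291 days ≥ 1 year (≈365 days) ✓; age 20 < 21 ✗ → not eligible.
Supplemental Life Insurance — status part-time ✓; service 1291 days ≥ 2 months (≈60 days) ✓; rating 3 ≥ 3 ✓; enrolled in Annual Bonus Plan ✓ → eligible.
401(k) Company Match — status part-time ✓ (not excluded); age 20 < 25 ✗ → not eligible.
Flexible Spending Account — status part-time ✗ (requires full-time or temporary) → not eligible.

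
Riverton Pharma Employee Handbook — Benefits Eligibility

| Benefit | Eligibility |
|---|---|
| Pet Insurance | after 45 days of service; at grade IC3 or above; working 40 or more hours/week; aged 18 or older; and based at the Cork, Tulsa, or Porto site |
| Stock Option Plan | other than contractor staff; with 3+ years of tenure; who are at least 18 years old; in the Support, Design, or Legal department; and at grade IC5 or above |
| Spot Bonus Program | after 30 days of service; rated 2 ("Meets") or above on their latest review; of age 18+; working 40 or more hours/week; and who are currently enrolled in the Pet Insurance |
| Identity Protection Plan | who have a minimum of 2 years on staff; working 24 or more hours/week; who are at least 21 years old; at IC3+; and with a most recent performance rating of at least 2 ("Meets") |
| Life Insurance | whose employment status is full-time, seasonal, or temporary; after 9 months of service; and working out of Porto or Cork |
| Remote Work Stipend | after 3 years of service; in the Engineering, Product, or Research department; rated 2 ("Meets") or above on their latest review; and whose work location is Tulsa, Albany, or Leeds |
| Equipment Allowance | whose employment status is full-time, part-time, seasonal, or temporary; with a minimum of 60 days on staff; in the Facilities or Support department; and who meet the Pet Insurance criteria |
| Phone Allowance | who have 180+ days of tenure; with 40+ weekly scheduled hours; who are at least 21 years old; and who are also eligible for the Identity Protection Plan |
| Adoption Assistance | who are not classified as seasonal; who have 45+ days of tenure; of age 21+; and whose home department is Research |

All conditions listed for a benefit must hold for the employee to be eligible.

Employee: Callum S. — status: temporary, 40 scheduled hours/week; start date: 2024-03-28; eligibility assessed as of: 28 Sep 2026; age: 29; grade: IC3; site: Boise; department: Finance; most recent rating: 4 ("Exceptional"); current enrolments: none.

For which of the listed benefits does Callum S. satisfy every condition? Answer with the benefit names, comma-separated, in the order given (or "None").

Identity Protection Plan, Phone Allowance

Service from 2024-03-28 to 28 Sep 2026: 914 days.
Pet Insurance — service 914 days ≥ 45 days ✓; grade IC3 ≥ IC3 ✓; 40 hrs/wk ≥ 40 ✓; age 29 ≥ 18 ✓; site Boise ✗ (not Cork, Tulsa, or Porto) → not eligible.
Stock Option Plan — status temporary ✓ (not excluded); service 914 days < 3 years (≈1095 days) ✗ → not eligible.
Spot Bonus Program — service 914 days ≥ 30 days ✓; rating 4 ≥ 2 ✓; age 29 ≥ 18 ✓; 40 hrs/wk ≥ 40 ✓; not enrolled in Pet Insurance ✗ → not eligible.
Identity Protection Plan — service 914 days ≥ 2 years (≈730 days) ✓; 40 hrs/wk ≥ 24 ✓; age 29 ≥ 21 ✓; grade IC3 ≥ IC3 ✓; rating 4 ≥ 2 ✓ → eligible.
Life Insurance — status temporary ✓; service 914 days ≥ 9 months (≈270 days) ✓; site Boise ✗ (not Porto or Cork) → not eligible.
Remote Work Stipend — service 914 days < 3 years (≈1095 days) ✗ → not eligible.
Equipment Allowance — status temporary ✓; service 914 days ≥ 60 days ✓; dept Finance ✗ → not eligible.
Phone Allowance — service 914 days ≥ 180 days ✓; 40 hrs/wk ≥ 40 ✓; age 29 ≥ 21 ✓; eligible for Identity Protection Plan ✓ → eligible.
Adoption Assistance — status temporary ✓ (not excluded); service 914 days ≥ 45 days ✓; age 29 ≥ 21 ✓; dept Finance ✗ → not eligible.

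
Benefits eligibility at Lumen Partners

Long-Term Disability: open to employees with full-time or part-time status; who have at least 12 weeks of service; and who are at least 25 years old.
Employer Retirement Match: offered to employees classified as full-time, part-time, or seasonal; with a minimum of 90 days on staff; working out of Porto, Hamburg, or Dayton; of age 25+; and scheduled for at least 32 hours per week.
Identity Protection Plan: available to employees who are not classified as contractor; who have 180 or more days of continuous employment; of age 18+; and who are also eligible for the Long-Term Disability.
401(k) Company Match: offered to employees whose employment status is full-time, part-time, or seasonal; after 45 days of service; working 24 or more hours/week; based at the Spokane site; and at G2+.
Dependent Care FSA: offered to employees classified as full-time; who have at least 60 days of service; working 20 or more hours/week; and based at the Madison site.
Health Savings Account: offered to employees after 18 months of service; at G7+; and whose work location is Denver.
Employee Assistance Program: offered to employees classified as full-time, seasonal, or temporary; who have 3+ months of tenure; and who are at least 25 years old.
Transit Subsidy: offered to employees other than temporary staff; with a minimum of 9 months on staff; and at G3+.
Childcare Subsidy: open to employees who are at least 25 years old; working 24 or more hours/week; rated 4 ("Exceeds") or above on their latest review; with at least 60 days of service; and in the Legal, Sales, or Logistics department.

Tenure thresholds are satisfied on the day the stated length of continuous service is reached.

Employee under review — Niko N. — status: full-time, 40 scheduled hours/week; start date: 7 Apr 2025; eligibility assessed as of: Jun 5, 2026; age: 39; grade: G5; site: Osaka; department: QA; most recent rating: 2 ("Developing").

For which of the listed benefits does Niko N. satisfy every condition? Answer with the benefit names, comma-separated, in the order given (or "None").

Long-Term Disability, Identity Protection Plan, Employee Assistance Program, Transit Subsidy

Service from 7 Apr 2025 to Jun 5, 2026: 424 days.
Long-Term Disability — status full-time ✓; service 424 days ≥ 12 weeks (≈84 days) ✓; age 39 ≥ 25 ✓ → eligible.
Employer Retirement Match — status full-time ✓; service 424 days ≥ 90 days ✓; site Osaka ✗ (not Porto, Hamburg, or Dayton) → not eligible.
Identity Protection Plan — status full-time ✓ (not excluded); service 424 days ≥ 180 days ✓; age 39 ≥ 18 ✓; eligible for Long-Term Disability ✓ → eligible.
401(k) Company Match — status full-time ✓; service 424 days ≥ 45 days ✓; 40 hrs/wk ≥ 24 ✓; site Osaka ✗ (not Spokane) → not eligible.
Dependent Care FSA — status full-time ✓; service 424 days ≥ 60 days ✓; 40 hrs/wk ≥ 20 ✓; site Osaka ✗ (not Madison) → not eligible.
Health Savings Account — service 424 days < 18 months (≈540 days) ✗ → not eligible.
Employee Assistance Program — status full-time ✓; service 424 days ≥ 3 months (≈90 days) ✓; age 39 ≥ 25 ✓ → eligible.
Transit Subsidy — status full-time ✓ (not excluded); service 424 days ≥ 9 months (≈270 days) ✓; grade G5 ≥ G3 ✓ → eligible.
Childcare Subsidy — age 39 ≥ 25 ✓; 40 hrs/wk ≥ 24 ✓; rating 2 < 4 ✗ → not eligible.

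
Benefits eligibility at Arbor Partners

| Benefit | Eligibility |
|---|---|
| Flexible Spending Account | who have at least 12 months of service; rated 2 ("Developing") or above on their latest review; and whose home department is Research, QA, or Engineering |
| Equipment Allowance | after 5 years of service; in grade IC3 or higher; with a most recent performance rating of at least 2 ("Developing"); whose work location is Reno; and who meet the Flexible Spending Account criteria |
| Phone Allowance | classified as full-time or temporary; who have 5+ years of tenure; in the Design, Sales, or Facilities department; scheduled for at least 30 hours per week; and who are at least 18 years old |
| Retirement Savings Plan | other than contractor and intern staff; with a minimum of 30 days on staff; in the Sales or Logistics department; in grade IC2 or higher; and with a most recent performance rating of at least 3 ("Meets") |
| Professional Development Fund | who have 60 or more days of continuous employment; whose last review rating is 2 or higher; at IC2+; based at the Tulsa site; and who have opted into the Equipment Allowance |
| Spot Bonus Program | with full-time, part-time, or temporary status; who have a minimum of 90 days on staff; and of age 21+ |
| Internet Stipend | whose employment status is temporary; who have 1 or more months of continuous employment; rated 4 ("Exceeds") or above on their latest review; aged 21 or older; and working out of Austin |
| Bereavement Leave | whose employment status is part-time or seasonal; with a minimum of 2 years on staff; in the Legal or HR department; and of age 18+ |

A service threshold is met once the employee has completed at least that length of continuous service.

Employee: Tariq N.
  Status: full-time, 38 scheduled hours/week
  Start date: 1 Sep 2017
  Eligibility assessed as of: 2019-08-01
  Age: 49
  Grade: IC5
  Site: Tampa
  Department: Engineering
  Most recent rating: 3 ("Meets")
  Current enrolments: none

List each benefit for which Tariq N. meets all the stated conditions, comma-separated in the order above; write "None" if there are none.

Service from 1 Sep 2017 to 2019-08-01: 699 days.
Flexible Spending Account — service 699 days ≥ 12 months (≈360 days) ✓; rating 3 ≥ 2 ✓; dept Engineering ✓ → eligible.
Equipment Allowance — service 699 days < 5 years (≈1825 days) ✗ → not eligible.
Phone Allowance — status full-time ✓; service 699 days < 5 years (≈1825 days) ✗ → not eligible.
Retirement Savings Plan — status full-time ✓ (not excluded); service 699 days ≥ 30 days ✓; dept Engineering ✗ → not eligible.
Professional Development Fund — service 699 days ≥ 60 days ✓; rating 3 ≥ 2 ✓; grade IC5 ≥ IC2 ✓; site Tampa ✗ (not Tulsa) → not eligible.
Spot Bonus Program — status full-time ✓; service 699 days ≥ 90 days ✓; age 49 ≥ 21 ✓ → eligible.
Internet Stipend — status full-time ✗ (requires temporary) → not eligible.
Bereavement Leave — status full-time ✗ (requires part-time or seasonal) → not eligible.

Flexible Spending Account, Spot Bonus Program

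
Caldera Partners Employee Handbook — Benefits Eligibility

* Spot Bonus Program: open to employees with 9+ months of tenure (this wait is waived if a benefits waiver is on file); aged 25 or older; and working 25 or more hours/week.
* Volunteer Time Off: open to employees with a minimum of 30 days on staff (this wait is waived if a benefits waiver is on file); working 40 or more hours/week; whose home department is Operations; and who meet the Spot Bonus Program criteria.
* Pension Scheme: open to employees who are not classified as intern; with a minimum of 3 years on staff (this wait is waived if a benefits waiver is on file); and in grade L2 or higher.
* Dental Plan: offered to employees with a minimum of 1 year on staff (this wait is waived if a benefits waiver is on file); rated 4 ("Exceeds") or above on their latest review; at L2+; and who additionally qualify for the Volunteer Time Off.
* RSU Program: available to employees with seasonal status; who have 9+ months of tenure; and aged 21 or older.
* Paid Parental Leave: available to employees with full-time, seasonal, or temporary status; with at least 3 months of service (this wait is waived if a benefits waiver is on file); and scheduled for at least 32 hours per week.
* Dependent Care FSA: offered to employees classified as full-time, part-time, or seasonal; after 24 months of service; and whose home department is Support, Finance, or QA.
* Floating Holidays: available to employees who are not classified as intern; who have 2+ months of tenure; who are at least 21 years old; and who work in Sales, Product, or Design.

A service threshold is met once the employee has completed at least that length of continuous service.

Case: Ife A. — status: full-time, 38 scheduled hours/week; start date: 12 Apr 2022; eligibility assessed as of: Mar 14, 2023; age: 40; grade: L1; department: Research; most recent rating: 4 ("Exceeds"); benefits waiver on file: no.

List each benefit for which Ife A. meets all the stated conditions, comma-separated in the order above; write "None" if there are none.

Spot Bonus Program, Paid Parental Leave

Service from 12 Apr 2022 to Mar 14, 2023: 336 days.
Spot Bonus Program — no waiver, service 336 days ≥ 9 months (≈270 days) ✓; age 40 ≥ 25 ✓; 38 hrs/wk ≥ 25 ✓ → eligible.
Volunteer Time Off — no waiver, service 336 days ≥ 30 days ✓; 38 hrs/wk < 40 ✗ → not eligible.
Pension Scheme — status full-time ✓ (not excluded); no waiver, service 336 days < 3 years (≈1095 days) ✗ → not eligible.
Dental Plan — no waiver, service 336 days < 1 year (≈365 days) ✗ → not eligible.
RSU Program — status full-time ✗ (requires seasonal) → not eligible.
Paid Parental Leave — status full-time ✓; no waiver, service 336 days ≥ 3 months (≈90 days) ✓; 38 hrs/wk ≥ 32 ✓ → eligible.
Dependent Care FSA — status full-time ✓; service 336 days < 24 months (≈720 days) ✗ → not eligible.
Floating Holidays — status full-time ✓ (not excluded); service 336 days ≥ 2 months (≈60 days) ✓; age 40 ≥ 21 ✓; dept Research ✗ → not eligible.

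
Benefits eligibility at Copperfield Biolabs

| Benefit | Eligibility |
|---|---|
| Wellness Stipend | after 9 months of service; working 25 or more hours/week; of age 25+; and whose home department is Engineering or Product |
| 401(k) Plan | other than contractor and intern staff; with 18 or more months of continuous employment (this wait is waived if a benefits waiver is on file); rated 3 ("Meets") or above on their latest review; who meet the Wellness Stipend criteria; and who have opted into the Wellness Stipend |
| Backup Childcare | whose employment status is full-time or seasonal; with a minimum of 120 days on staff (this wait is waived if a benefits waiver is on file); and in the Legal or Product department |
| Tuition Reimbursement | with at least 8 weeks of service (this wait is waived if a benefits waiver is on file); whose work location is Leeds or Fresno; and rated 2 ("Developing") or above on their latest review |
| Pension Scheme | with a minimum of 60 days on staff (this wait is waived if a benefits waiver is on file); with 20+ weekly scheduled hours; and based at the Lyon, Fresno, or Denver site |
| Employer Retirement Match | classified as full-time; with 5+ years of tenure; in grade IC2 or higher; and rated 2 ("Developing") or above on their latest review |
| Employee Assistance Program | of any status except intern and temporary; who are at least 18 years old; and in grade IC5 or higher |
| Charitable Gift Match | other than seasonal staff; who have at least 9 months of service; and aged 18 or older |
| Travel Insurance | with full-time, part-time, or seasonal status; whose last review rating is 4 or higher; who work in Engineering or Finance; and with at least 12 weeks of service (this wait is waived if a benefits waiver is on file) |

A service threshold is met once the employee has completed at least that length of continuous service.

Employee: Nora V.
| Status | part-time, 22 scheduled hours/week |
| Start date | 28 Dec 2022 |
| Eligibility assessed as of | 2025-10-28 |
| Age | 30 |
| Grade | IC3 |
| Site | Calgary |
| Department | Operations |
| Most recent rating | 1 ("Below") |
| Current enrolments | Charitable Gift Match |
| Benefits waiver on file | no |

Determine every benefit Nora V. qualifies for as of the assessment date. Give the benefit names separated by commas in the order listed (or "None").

Service from 28 Dec 2022 to 2025-10-28: 1035 days.
Wellness Stipend — service 1035 days ≥ 9 months (≈270 days) ✓; 22 hrs/wk < 25 ✗ → not eligible.
401(k) Plan — status part-time ✓ (not excluded); no waiver, service 1035 days ≥ 18 months (≈540 days) ✓; rating 1 < 3 ✗ → not eligible.
Backup Childcare — status part-time ✗ (requires full-time or seasonal) → not eligible.
Tuition Reimbursement — no waiver, service 1035 days ≥ 8 weeks (≈56 days) ✓; site Calgary ✗ (not Leeds or Fresno) → not eligible.
Pension Scheme — no waiver, service 1035 days ≥ 60 days ✓; 22 hrs/wk ≥ 20 ✓; site Calgary ✗ (not Lyon, Fresno, or Denver) → not eligible.
Employer Retirement Match — status part-time ✗ (requires full-time) → not eligible.
Employee Assistance Program — status part-time ✓ (not excluded); age 30 ≥ 18 ✓; grade IC3 < IC5 ✗ → not eligible.
Charitable Gift Match — status part-time ✓ (not excluded); service 1035 days ≥ 9 months (≈270 days) ✓; age 30 ≥ 18 ✓ → eligible.
Travel Insurance — status part-time ✓; rating 1 < 4 ✗ → not eligible.

Charitable Gift Match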